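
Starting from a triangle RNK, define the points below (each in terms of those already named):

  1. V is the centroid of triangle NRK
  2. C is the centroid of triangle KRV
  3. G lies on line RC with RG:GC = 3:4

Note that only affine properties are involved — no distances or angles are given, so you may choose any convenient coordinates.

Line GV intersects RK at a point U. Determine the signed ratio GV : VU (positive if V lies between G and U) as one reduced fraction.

GV:VU = -6/7

Work in coordinates with R = (0, 0), N = (1, 0), K = (0, 1).
1. V is the centroid of triangle NRK ⇒ V = (1/3, 1/3)
2. C is the centroid of triangle KRV ⇒ C = (1/9, 4/9)
3. G lies on line RC with RG:GC = 3:4 ⇒ G = (1/21, 4/21)
line GV meets RK at U = (0, 1/6)
V = G + t·(U−G) with t = -6, so GV:VU = -6:7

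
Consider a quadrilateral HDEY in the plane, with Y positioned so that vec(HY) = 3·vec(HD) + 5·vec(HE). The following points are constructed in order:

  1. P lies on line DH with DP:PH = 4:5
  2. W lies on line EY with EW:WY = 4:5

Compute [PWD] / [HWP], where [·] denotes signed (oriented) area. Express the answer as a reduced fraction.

Set H = (0, 0), D = (1, 0), E = (0, 1), Y = (3, 5); any affine frame gives the same invariant.
1. P lies on line DH with DP:PH = 4:5 ⇒ P = (5/9, 0)
2. W lies on line EY with EW:WY = 4:5 ⇒ W = (4/3, 25/9)
2·[PWD] = -100/81, 2·[HWP] = -125/81
[PWD]:[HWP] = -100/81:-125/81 = 4/5

[PWD]:[HWP] = 4/5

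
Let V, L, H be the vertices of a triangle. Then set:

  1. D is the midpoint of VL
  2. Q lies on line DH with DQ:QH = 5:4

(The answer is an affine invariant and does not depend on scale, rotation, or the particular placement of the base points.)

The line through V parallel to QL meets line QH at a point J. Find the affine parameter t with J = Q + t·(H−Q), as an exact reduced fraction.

t = -5/2

Assign V = (0, 0), L = (1, 0), H = (0, 1) — the answer is frame-independent, so this choice is without loss of generality.
1. D is the midpoint of VL ⇒ D = (1/2, 0)
2. Q lies on line DH with DQ:QH = 5:4 ⇒ Q = (2/9, 5/9)
through V parallel to QL: direction (7/9, -5/9); meets QH at J = (7/9, -5/9)
J = Q + t·(H−Q) with t = -5/2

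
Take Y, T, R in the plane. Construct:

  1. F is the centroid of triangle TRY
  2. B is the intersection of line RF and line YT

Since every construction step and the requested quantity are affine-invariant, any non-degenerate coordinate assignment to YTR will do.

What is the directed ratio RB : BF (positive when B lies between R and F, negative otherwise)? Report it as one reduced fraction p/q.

RB:BF = -3

Set Y = (0, 0), T = (1, 0), R = (0, 1); any affine frame gives the same invariant.
1. F is the centroid of triangle TRY ⇒ F = (1/3, 1/3)
2. B is the intersection of line RF and line YT ⇒ B = (1/2, 0)
B = R + t·(F−R) with t = 3/2, so RB:BF = t:(1−t) = 3/2:-1/2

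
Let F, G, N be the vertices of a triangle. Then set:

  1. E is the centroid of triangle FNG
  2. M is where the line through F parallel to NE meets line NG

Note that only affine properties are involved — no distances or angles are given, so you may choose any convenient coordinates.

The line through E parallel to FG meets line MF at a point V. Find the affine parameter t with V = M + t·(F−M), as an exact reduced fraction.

t = 5/6

Work in coordinates with F = (0, 0), G = (1, 0), N = (0, 1).
1. E is the centroid of triangle FNG ⇒ E = (1/3, 1/3)
2. M is where the line through F parallel to NE meets line NG ⇒ M = (-1, 2)
through E parallel to FG: direction (1, 0); meets MF at V = (-1/6, 1/3)
V = M + t·(F−M) with t = 5/6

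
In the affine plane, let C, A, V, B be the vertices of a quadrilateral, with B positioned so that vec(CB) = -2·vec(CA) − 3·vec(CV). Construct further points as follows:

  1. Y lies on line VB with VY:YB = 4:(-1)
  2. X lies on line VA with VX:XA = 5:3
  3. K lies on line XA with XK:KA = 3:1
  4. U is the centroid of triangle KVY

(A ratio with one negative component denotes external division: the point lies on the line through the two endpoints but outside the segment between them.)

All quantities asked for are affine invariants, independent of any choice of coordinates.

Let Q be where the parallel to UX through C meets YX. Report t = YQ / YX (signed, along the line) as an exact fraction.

t = 395/264

Work in coordinates with C = (0, 0), A = (1, 0), V = (0, 1), B = (-2, -3).
1. Y lies on line VB with VY:YB = 4:(-1) ⇒ Y = (-8/3, -13/3)
2. X lies on line VA with VX:XA = 5:3 ⇒ X = (5/8, 3/8)
3. K lies on line XA with XK:KA = 3:1 ⇒ K = (29/32, 3/32)
4. U is the centroid of triangle KVY ⇒ U = (-169/288, -311/288)
through C parallel to UX: direction (349/288, 419/288); meets YX at Q = (14309/6336, 17179/6336)
Q = Y + t·(X−Y) with t = 395/264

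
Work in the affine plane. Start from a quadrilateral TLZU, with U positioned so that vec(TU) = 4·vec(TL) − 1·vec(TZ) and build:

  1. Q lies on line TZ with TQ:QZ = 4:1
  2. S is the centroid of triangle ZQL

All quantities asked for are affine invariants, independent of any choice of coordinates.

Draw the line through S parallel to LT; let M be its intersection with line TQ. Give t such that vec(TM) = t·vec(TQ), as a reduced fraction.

t = 3/4

Set T = (0, 0), L = (1, 0), Z = (0, 1), U = (4, -1); any affine frame gives the same invariant.
1. Q lies on line TZ with TQ:QZ = 4:1 ⇒ Q = (0, 4/5)
2. S is the centroid of triangle ZQL ⇒ S = (1/3, 3/5)
through S parallel to LT: direction (-1, 0); meets TQ at M = (0, 3/5)
M = T + t·(Q−T) with t = 3/4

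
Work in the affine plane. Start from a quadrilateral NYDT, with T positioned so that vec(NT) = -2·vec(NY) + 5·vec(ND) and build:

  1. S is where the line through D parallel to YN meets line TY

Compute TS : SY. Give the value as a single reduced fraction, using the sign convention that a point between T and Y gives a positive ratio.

Assign N = (0, 0), Y = (1, 0), D = (0, 1), T = (-2, 5) — the answer is frame-independent, so this choice is without loss of generality.
1. S is where the line through D parallel to YN meets line TY ⇒ S = (2/5, 1)
S = T + t·(Y−T) with t = 4/5, so TS:SY = t:(1−t) = 4/5:1/5

TS:SY = 4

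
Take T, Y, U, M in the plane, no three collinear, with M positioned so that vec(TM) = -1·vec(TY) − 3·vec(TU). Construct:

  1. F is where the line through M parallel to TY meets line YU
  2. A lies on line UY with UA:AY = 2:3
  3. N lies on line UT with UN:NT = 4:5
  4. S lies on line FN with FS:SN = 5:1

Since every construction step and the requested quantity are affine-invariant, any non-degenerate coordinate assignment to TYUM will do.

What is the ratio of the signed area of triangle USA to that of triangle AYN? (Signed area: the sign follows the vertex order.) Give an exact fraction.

Set T = (0, 0), Y = (1, 0), U = (0, 1), M = (-1, -3); any affine frame gives the same invariant.
1. F is where the line through M parallel to TY meets line YU ⇒ F = (4, -3)
2. A lies on line UY with UA:AY = 2:3 ⇒ A = (2/5, 3/5)
3. N lies on line UT with UN:NT = 4:5 ⇒ N = (0, 5/9)
4. S lies on line FN with FS:SN = 5:1 ⇒ S = (2/3, -1/27)
2·[USA] = 4/27, 2·[AYN] = -4/15
[USA]:[AYN] = 4/27:-4/15 = -5/9

[USA]:[AYN] = -5/9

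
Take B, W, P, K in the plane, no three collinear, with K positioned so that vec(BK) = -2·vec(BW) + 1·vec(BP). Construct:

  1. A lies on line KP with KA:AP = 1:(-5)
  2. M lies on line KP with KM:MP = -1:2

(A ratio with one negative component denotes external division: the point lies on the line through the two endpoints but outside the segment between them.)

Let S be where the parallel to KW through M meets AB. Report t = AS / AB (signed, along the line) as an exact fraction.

t = 3

Work in coordinates with B = (0, 0), W = (1, 0), P = (0, 1), K = (-2, 1).
1. A lies on line KP with KA:AP = 1:(-5) ⇒ A = (-5/2, 1)
2. M lies on line KP with KM:MP = -1:2 ⇒ M = (-4, 1)
through M parallel to KW: direction (3, -1); meets AB at S = (5, -2)
S = A + t·(B−A) with t = 3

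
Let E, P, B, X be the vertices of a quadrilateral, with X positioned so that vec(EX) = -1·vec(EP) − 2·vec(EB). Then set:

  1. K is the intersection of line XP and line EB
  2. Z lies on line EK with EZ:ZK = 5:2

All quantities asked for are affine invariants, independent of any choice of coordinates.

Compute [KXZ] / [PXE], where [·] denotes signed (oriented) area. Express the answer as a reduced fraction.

Set E = (0, 0), P = (1, 0), B = (0, 1), X = (-1, -2); any affine frame gives the same invariant.
1. K is the intersection of line XP and line EB ⇒ K = (0, -1)
2. Z lies on line EK with EZ:ZK = 5:2 ⇒ Z = (0, -5/7)
2·[KXZ] = -2/7, 2·[PXE] = -2
[KXZ]:[PXE] = -2/7:-2 = 1/7

[KXZ]:[PXE] = 1/7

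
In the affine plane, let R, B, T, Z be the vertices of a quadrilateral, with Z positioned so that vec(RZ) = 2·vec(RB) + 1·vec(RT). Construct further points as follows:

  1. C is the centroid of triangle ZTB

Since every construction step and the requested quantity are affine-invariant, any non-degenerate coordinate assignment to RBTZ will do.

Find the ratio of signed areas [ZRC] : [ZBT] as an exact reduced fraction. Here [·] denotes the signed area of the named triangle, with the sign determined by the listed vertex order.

Choose coordinates R = (0, 0), B = (1, 0), T = (0, 1), Z = (2, 1).
1. C is the centroid of triangle ZTB ⇒ C = (1, 2/3)
2·[ZRC] = -1/3, 2·[ZBT] = -2
[ZRC]:[ZBT] = -1/3:-2 = 1/6

[ZRC]:[ZBT] = 1/6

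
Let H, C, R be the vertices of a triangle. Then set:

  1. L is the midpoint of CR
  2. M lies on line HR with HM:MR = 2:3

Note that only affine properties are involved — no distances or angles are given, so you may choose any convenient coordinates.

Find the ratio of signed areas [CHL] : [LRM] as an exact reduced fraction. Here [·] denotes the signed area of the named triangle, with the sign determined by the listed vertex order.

[CHL]:[LRM] = -5/3

Assign H = (0, 0), C = (1, 0), R = (0, 1) — the answer is frame-independent, so this choice is without loss of generality.
1. L is the midpoint of CR ⇒ L = (1/2, 1/2)
2. M lies on line HR with HM:MR = 2:3 ⇒ M = (0, 2/5)
2·[CHL] = -1/2, 2·[LRM] = 3/10
[CHL]:[LRM] = -1/2:3/10 = -5/3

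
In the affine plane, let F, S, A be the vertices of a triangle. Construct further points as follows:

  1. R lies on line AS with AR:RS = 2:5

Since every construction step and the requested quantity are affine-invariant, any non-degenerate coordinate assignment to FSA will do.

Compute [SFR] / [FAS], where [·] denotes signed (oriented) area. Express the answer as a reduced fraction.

Assign F = (0, 0), S = (1, 0), A = (0, 1) — the answer is frame-independent, so this choice is without loss of generality.
1. R lies on line AS with AR:RS = 2:5 ⇒ R = (2/7, 5/7)
2·[SFR] = -5/7, 2·[FAS] = -1
[SFR]:[FAS] = -5/7:-1 = 5/7

[SFR]:[FAS] = 5/7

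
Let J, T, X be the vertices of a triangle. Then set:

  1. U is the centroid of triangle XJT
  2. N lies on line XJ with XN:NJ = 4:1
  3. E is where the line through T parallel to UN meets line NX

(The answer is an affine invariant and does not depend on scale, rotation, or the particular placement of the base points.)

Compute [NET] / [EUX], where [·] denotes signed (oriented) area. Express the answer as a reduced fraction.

Work in coordinates with J = (0, 0), T = (1, 0), X = (0, 1).
1. U is the centroid of triangle XJT ⇒ U = (1/3, 1/3)
2. N lies on line XJ with XN:NJ = 4:1 ⇒ N = (0, 1/5)
3. E is where the line through T parallel to UN meets line NX ⇒ E = (0, -2/5)
2·[NET] = 3/5, 2·[EUX] = 7/15
[NET]:[EUX] = 3/5:7/15 = 9/7

[NET]:[EUX] = 9/7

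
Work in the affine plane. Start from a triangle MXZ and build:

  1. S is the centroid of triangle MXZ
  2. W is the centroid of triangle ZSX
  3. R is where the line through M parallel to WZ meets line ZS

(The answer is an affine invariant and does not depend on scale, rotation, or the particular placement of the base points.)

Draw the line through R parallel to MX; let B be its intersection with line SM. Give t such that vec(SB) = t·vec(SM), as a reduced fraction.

t = 6

Set M = (0, 0), X = (1, 0), Z = (0, 1); any affine frame gives the same invariant.
1. S is the centroid of triangle MXZ ⇒ S = (1/3, 1/3)
2. W is the centroid of triangle ZSX ⇒ W = (4/9, 4/9)
3. R is where the line through M parallel to WZ meets line ZS ⇒ R = (4/3, -5/3)
through R parallel to MX: direction (1, 0); meets SM at B = (-5/3, -5/3)
B = S + t·(M−S) with t = 6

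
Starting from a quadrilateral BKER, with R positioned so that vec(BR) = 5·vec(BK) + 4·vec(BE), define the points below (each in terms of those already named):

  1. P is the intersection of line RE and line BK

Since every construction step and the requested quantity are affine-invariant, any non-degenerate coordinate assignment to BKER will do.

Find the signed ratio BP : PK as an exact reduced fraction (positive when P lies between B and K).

Set B = (0, 0), K = (1, 0), E = (0, 1), R = (5, 4); any affine frame gives the same invariant.
1. P is the intersection of line RE and line BK ⇒ P = (-5/3, 0)
P = B + t·(K−B) with t = -5/3, so BP:PK = t:(1−t) = -5/3:8/3

BP:PK = -5/8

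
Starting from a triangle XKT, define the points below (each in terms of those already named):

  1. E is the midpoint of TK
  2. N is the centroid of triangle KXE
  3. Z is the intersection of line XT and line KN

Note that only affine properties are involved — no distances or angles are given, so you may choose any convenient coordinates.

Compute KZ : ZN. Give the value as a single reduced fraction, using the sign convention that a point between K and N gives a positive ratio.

KZ:ZN = -2

Assign X = (0, 0), K = (1, 0), T = (0, 1) — the answer is frame-independent, so this choice is without loss of generality.
1. E is the midpoint of TK ⇒ E = (1/2, 1/2)
2. N is the centroid of triangle KXE ⇒ N = (1/2, 1/6)
3. Z is the intersection of line XT and line KN ⇒ Z = (0, 1/3)
Z = K + t·(N−K) with t = 2, so KZ:ZN = t:(1−t) = 2:-1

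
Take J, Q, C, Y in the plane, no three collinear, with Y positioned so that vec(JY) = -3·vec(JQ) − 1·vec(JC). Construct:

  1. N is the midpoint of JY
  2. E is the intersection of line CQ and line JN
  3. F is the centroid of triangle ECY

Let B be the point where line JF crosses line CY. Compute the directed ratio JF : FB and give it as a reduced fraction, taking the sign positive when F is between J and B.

Set J = (0, 0), Q = (1, 0), C = (0, 1), Y = (-3, -1); any affine frame gives the same invariant.
1. N is the midpoint of JY ⇒ N = (-3/2, -1/2)
2. E is the intersection of line CQ and line JN ⇒ E = (3/4, 1/4)
3. F is the centroid of triangle ECY ⇒ F = (-3/4, 1/12)
line JF meets CY at B = (-9/7, 1/7)
F = J + t·(B−J) with t = 7/12, so JF:FB = 7/12:5/12

JF:FB = 7/5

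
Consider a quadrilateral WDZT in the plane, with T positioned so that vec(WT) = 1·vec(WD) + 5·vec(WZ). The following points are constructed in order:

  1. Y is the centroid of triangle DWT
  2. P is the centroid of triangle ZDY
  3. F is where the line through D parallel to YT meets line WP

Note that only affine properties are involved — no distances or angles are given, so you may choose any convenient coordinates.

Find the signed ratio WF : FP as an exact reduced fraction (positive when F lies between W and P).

Set W = (0, 0), D = (1, 0), Z = (0, 1), T = (1, 5); any affine frame gives the same invariant.
1. Y is the centroid of triangle DWT ⇒ Y = (2/3, 5/3)
2. P is the centroid of triangle ZDY ⇒ P = (5/9, 8/9)
3. F is where the line through D parallel to YT meets line WP ⇒ F = (25/21, 40/21)
F = W + t·(P−W) with t = 15/7, so WF:FP = t:(1−t) = 15/7:-8/7

WF:FP = -15/8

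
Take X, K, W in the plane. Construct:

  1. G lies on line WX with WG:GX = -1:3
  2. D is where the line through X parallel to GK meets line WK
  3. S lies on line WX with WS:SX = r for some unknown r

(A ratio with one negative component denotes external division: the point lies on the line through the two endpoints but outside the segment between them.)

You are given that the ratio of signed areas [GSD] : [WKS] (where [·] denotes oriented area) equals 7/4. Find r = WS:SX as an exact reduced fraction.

r = -4/5

Choose coordinates X = (0, 0), K = (1, 0), W = (0, 1).
1. G lies on line WX with WG:GX = -1:3 ⇒ G = (0, 3/2)
2. D is where the line through X parallel to GK meets line WK ⇒ D = (-2, 3)
3. With WS:SX = r, write λ = r/(r+1) so S = W + λ·(X−W); S is affine-linear in λ
Every point depending on S is an affine combination of S and λ-independent points, so each such coordinate is linear in λ; the λ² term in each signed area is a multiple of (X−W)×(X−W) = 0, so 2·[GSD] and 2·[WKS] are each linear in λ. Evaluating at λ=0 and λ=1:
  2·[GSD] = -2·λ − 1,   2·[WKS] = −λ
So [GSD]:[WKS] = (-2·λ − 1) / (−λ). Setting this equal to 7/4:
  -2·λ − 1 = 7/4·(−λ)  ⇒  λ = -4
Then r = λ/(1−λ) = (-4)/(5) = -4/5. Check: with r = -4/5, S = (0, 5) and [GSD]:[WKS] = 7/4 as required.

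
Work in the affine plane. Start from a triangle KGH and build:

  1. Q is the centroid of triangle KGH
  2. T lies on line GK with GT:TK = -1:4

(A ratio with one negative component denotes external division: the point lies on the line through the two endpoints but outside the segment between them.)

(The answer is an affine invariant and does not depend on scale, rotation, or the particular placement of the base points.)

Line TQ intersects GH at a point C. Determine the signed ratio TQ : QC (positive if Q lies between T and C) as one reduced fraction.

TQ:QC = -2

Assign K = (0, 0), G = (1, 0), H = (0, 1) — the answer is frame-independent, so this choice is without loss of generality.
1. Q is the centroid of triangle KGH ⇒ Q = (1/3, 1/3)
2. T lies on line GK with GT:TK = -1:4 ⇒ T = (4/3, 0)
line TQ meets GH at C = (5/6, 1/6)
Q = T + t·(C−T) with t = 2, so TQ:QC = 2:-1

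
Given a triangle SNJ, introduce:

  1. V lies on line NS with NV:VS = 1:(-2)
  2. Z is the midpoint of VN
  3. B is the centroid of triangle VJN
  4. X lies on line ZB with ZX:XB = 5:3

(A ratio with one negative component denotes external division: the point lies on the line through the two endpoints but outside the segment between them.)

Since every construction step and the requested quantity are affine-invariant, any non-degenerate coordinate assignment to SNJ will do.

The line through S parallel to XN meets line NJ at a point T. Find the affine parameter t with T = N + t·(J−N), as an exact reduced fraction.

t = 10/19

Choose coordinates S = (0, 0), N = (1, 0), J = (0, 1).
1. V lies on line NS with NV:VS = 1:(-2) ⇒ V = (2, 0)
2. Z is the midpoint of VN ⇒ Z = (3/2, 0)
3. B is the centroid of triangle VJN ⇒ B = (1, 1/3)
4. X lies on line ZB with ZX:XB = 5:3 ⇒ X = (19/16, 5/24)
through S parallel to XN: direction (-3/16, -5/24); meets NJ at T = (9/19, 10/19)
T = N + t·(J−N) with t = 10/19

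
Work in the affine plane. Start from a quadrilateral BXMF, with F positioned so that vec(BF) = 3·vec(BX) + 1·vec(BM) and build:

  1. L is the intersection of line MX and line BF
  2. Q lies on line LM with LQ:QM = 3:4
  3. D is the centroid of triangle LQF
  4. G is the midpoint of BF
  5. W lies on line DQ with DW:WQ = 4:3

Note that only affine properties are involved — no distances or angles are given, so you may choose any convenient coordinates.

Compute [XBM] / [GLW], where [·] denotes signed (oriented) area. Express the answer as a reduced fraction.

[XBM]:[GLW] = 196/45

Work in coordinates with B = (0, 0), X = (1, 0), M = (0, 1), F = (3, 1).
1. L is the intersection of line MX and line BF ⇒ L = (3/4, 1/4)
2. Q lies on line LM with LQ:QM = 3:4 ⇒ Q = (3/7, 4/7)
3. D is the centroid of triangle LQF ⇒ D = (39/28, 17/28)
4. G is the midpoint of BF ⇒ G = (3/2, 1/2)
5. W lies on line DQ with DW:WQ = 4:3 ⇒ W = (165/196, 115/196)
2·[XBM] = -1, 2·[GLW] = -45/196
[XBM]:[GLW] = -1:-45/196 = 196/45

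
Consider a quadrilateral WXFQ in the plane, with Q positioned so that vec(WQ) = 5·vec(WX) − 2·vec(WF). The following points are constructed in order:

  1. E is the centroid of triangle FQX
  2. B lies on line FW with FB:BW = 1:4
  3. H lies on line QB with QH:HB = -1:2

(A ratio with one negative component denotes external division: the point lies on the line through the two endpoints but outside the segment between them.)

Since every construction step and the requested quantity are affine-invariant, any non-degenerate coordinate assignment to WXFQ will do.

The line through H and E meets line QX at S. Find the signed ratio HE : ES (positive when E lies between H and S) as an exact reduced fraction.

Assign W = (0, 0), X = (1, 0), F = (0, 1), Q = (5, -2) — the answer is frame-independent, so this choice is without loss of generality.
1. E is the centroid of triangle FQX ⇒ E = (2, -1/3)
2. B lies on line FW with FB:BW = 1:4 ⇒ B = (0, 4/5)
3. H lies on line QB with QH:HB = -1:2 ⇒ H = (10, -24/5)
line HE meets QX at S = (34/7, -27/14)
E = H + t·(S−H) with t = 14/9, so HE:ES = 14/9:-5/9

HE:ES = -14/5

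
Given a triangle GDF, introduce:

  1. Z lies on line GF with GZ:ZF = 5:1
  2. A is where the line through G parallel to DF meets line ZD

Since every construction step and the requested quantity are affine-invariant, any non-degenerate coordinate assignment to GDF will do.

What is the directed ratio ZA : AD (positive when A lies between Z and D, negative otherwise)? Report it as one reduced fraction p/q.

Assign G = (0, 0), D = (1, 0), F = (0, 1) — the answer is frame-independent, so this choice is without loss of generality.
1. Z lies on line GF with GZ:ZF = 5:1 ⇒ Z = (0, 5/6)
2. A is where the line through G parallel to DF meets line ZD ⇒ A = (-5, 5)
A = Z + t·(D−Z) with t = -5, so ZA:AD = t:(1−t) = -5:6

ZA:AD = -5/6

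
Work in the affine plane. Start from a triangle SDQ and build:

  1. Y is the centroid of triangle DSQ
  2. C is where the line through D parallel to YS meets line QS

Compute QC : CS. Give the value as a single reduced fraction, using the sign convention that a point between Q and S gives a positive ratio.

QC:CS = -2

Set S = (0, 0), D = (1, 0), Q = (0, 1); any affine frame gives the same invariant.
1. Y is the centroid of triangle DSQ ⇒ Y = (1/3, 1/3)
2. C is where the line through D parallel to YS meets line QS ⇒ C = (0, -1)
C = Q + t·(S−Q) with t = 2, so QC:CS = t:(1−t) = 2:-1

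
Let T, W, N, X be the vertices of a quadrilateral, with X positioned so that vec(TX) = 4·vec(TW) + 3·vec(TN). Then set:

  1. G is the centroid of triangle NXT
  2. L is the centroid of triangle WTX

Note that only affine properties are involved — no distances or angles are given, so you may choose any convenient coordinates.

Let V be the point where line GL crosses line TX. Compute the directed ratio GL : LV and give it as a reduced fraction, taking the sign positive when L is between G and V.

GL:LV = -7/3

Work in coordinates with T = (0, 0), W = (1, 0), N = (0, 1), X = (4, 3).
1. G is the centroid of triangle NXT ⇒ G = (4/3, 4/3)
2. L is the centroid of triangle WTX ⇒ L = (5/3, 1)
line GL meets TX at V = (32/21, 8/7)
L = G + t·(V−G) with t = 7/4, so GL:LV = 7/4:-3/4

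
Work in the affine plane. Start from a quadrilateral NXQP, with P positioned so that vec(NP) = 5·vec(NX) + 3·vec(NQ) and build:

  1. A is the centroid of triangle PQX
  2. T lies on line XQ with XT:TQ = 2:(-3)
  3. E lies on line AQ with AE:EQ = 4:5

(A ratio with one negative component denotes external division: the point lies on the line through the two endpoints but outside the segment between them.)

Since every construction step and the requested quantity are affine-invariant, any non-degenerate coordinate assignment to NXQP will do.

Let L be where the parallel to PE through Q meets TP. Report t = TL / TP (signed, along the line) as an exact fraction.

Choose coordinates N = (0, 0), X = (1, 0), Q = (0, 1), P = (5, 3).
1. A is the centroid of triangle PQX ⇒ A = (2, 4/3)
2. T lies on line XQ with XT:TQ = 2:(-3) ⇒ T = (3, -2)
3. E lies on line AQ with AE:EQ = 4:5 ⇒ E = (10/9, 32/27)
through Q parallel to PE: direction (-35/9, -49/27); meets TP at L = (315/61, 208/61)
L = T + t·(P−T) with t = 66/61

t = 66/61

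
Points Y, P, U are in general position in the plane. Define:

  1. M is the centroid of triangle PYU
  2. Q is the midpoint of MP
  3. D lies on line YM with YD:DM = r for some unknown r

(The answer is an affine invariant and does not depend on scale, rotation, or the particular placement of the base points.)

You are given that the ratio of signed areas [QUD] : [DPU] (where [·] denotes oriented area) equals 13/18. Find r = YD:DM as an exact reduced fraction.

r = -3/4

Choose coordinates Y = (0, 0), P = (1, 0), U = (0, 1).
1. M is the centroid of triangle PYU ⇒ M = (1/3, 1/3)
2. Q is the midpoint of MP ⇒ Q = (2/3, 1/6)
3. With YD:DM = r, write λ = r/(r+1) so D = Y + λ·(M−Y); D is affine-linear in λ
Every point depending on D is an affine combination of D and λ-independent points, so each such coordinate is linear in λ; the λ² term in each signed area is a multiple of (M−Y)×(M−Y) = 0, so 2·[QUD] and 2·[DPU] are each linear in λ. Evaluating at λ=0 and λ=1:
  2·[QUD] = -1/2·λ + 2/3,   2·[DPU] = -2/3·λ + 1
So [QUD]:[DPU] = (-1/2·λ + 2/3) / (-2/3·λ + 1). Setting this equal to 13/18:
  -1/2·λ + 2/3 = 13/18·(-2/3·λ + 1)  ⇒  λ = -3
Then r = λ/(1−λ) = (-3)/(4) = -3/4. Check: with r = -3/4, D = (-1, -1) and [QUD]:[DPU] = 13/18 as required.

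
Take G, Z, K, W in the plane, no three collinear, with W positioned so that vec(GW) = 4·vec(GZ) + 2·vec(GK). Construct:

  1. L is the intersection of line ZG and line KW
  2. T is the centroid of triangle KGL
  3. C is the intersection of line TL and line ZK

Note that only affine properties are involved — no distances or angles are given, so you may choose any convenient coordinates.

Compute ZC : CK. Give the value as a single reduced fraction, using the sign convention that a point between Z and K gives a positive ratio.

Choose coordinates G = (0, 0), Z = (1, 0), K = (0, 1), W = (4, 2).
1. L is the intersection of line ZG and line KW ⇒ L = (-4, 0)
2. T is the centroid of triangle KGL ⇒ T = (-4/3, 1/3)
3. C is the intersection of line TL and line ZK ⇒ C = (4/9, 5/9)
C = Z + t·(K−Z) with t = 5/9, so ZC:CK = t:(1−t) = 5/9:4/9

ZC:CK = 5/4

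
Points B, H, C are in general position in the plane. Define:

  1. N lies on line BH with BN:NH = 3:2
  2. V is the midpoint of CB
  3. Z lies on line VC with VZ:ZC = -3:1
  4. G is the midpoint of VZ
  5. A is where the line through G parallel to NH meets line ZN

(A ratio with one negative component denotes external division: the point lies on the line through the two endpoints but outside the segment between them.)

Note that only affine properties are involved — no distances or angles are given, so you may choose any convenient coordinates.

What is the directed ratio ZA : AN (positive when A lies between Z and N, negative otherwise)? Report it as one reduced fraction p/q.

Set B = (0, 0), H = (1, 0), C = (0, 1); any affine frame gives the same invariant.
1. N lies on line BH with BN:NH = 3:2 ⇒ N = (3/5, 0)
2. V is the midpoint of CB ⇒ V = (0, 1/2)
3. Z lies on line VC with VZ:ZC = -3:1 ⇒ Z = (0, 5/4)
4. G is the midpoint of VZ ⇒ G = (0, 7/8)
5. A is where the line through G parallel to NH meets line ZN ⇒ A = (9/50, 7/8)
A = Z + t·(N−Z) with t = 3/10, so ZA:AN = t:(1−t) = 3/10:7/10

ZA:AN = 3/7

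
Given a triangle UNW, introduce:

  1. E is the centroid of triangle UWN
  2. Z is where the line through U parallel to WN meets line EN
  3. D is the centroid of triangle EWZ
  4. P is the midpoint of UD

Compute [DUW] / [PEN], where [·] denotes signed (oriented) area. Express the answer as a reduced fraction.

Choose coordinates U = (0, 0), N = (1, 0), W = (0, 1).
1. E is the centroid of triangle UWN ⇒ E = (1/3, 1/3)
2. Z is where the line through U parallel to WN meets line EN ⇒ Z = (-1, 1)
3. D is the centroid of triangle EWZ ⇒ D = (-2/9, 7/9)
4. P is the midpoint of UD ⇒ P = (-1/9, 7/18)
2·[DUW] = 2/9, 2·[PEN] = -1/9
[DUW]:[PEN] = 2/9:-1/9 = -2

[DUW]:[PEN] = -2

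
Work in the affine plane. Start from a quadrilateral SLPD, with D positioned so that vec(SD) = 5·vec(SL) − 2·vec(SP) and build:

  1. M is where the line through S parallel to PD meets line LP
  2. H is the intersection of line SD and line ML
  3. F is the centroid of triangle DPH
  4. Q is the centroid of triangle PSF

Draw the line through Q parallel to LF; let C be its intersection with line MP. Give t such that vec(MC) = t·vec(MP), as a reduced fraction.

t = 28/45

Assign S = (0, 0), L = (1, 0), P = (0, 1), D = (5, -2) — the answer is frame-independent, so this choice is without loss of generality.
1. M is where the line through S parallel to PD meets line LP ⇒ M = (5/2, -3/2)
2. H is the intersection of line SD and line ML ⇒ H = (5/3, -2/3)
3. F is the centroid of triangle DPH ⇒ F = (20/9, -5/9)
4. Q is the centroid of triangle PSF ⇒ Q = (20/27, 4/27)
through Q parallel to LF: direction (11/9, -5/9); meets MP at C = (17/18, 1/18)
C = M + t·(P−M) with t = 28/45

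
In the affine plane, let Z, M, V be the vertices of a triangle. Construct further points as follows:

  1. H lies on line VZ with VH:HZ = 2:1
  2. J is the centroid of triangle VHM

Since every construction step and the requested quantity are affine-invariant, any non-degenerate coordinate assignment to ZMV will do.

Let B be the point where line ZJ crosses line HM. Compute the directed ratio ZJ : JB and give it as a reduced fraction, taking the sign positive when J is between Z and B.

ZJ:JB = -5/2

Work in coordinates with Z = (0, 0), M = (1, 0), V = (0, 1).
1. H lies on line VZ with VH:HZ = 2:1 ⇒ H = (0, 1/3)
2. J is the centroid of triangle VHM ⇒ J = (1/3, 4/9)
line ZJ meets HM at B = (1/5, 4/15)
J = Z + t·(B−Z) with t = 5/3, so ZJ:JB = 5/3:-2/3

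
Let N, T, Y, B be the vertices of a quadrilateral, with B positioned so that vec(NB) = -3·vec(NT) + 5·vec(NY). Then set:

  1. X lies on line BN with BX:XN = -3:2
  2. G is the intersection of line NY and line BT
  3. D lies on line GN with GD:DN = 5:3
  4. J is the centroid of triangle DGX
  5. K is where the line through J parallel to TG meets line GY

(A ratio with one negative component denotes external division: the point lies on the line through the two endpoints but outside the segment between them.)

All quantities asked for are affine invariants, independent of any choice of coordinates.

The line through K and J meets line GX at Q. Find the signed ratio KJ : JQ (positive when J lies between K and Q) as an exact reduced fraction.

KJ:JQ = 24/5

Work in coordinates with N = (0, 0), T = (1, 0), Y = (0, 1), B = (-3, 5).
1. X lies on line BN with BX:XN = -3:2 ⇒ X = (6, -10)
2. G is the intersection of line NY and line BT ⇒ G = (0, 5/4)
3. D lies on line GN with GD:DN = 5:3 ⇒ D = (0, 15/32)
4. J is the centroid of triangle DGX ⇒ J = (2, -265/96)
5. K is where the line through J parallel to TG meets line GY ⇒ K = (0, -25/96)
line KJ meets GX at Q = (29/12, -105/32)
J = K + t·(Q−K) with t = 24/29, so KJ:JQ = 24/29:5/29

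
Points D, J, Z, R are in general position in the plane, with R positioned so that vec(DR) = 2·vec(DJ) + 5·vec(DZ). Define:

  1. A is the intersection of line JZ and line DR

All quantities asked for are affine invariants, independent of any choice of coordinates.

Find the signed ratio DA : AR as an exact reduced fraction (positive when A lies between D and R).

DA:AR = 1/6

Assign D = (0, 0), J = (1, 0), Z = (0, 1), R = (2, 5) — the answer is frame-independent, so this choice is without loss of generality.
1. A is the intersection of line JZ and line DR ⇒ A = (2/7, 5/7)
A = D + t·(R−D) with t = 1/7, so DA:AR = t:(1−t) = 1/7:6/7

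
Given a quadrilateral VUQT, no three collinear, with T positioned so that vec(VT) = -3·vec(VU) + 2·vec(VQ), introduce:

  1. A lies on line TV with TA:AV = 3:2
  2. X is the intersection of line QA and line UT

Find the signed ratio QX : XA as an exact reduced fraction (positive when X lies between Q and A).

Choose coordinates V = (0, 0), U = (1, 0), Q = (0, 1), T = (-3, 2).
1. A lies on line TV with TA:AV = 3:2 ⇒ A = (-6/5, 4/5)
2. X is the intersection of line QA and line UT ⇒ X = (-3/4, 7/8)
X = Q + t·(A−Q) with t = 5/8, so QX:XA = t:(1−t) = 5/8:3/8

QX:XA = 5/3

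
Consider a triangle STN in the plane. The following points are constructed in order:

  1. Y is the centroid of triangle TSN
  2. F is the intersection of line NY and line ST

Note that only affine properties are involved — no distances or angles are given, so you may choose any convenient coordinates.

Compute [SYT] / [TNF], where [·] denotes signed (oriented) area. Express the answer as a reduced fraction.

Choose coordinates S = (0, 0), T = (1, 0), N = (0, 1).
1. Y is the centroid of triangle TSN ⇒ Y = (1/3, 1/3)
2. F is the intersection of line NY and line ST ⇒ F = (1/2, 0)
2·[SYT] = -1/3, 2·[TNF] = 1/2
[SYT]:[TNF] = -1/3:1/2 = -2/3

[SYT]:[TNF] = -2/3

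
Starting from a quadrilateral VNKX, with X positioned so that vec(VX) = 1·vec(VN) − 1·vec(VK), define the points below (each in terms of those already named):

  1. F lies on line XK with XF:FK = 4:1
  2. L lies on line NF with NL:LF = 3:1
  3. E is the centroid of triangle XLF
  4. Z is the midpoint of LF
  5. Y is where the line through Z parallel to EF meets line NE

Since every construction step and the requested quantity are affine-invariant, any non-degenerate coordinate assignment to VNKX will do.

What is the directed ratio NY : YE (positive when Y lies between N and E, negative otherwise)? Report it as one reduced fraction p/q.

Choose coordinates V = (0, 0), N = (1, 0), K = (0, 1), X = (1, -1).
1. F lies on line XK with XF:FK = 4:1 ⇒ F = (1/5, 3/5)
2. L lies on line NF with NL:LF = 3:1 ⇒ L = (2/5, 9/20)
3. E is the centroid of triangle XLF ⇒ E = (8/15, 1/60)
4. Z is the midpoint of LF ⇒ Z = (3/10, 21/40)
5. Y is where the line through Z parallel to EF meets line NE ⇒ Y = (71/120, 7/480)
Y = N + t·(E−N) with t = 7/8, so NY:YE = t:(1−t) = 7/8:1/8

NY:YE = 7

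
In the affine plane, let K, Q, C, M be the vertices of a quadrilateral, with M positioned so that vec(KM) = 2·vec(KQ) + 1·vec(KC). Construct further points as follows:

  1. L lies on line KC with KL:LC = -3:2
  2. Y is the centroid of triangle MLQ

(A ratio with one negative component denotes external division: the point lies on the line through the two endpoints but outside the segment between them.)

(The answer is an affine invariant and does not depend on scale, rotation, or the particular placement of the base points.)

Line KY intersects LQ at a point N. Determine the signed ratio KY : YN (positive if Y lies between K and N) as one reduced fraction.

KY:YN = -13/4

Choose coordinates K = (0, 0), Q = (1, 0), C = (0, 1), M = (2, 1).
1. L lies on line KC with KL:LC = -3:2 ⇒ L = (0, 3)
2. Y is the centroid of triangle MLQ ⇒ Y = (1, 4/3)
line KY meets LQ at N = (9/13, 12/13)
Y = K + t·(N−K) with t = 13/9, so KY:YN = 13/9:-4/9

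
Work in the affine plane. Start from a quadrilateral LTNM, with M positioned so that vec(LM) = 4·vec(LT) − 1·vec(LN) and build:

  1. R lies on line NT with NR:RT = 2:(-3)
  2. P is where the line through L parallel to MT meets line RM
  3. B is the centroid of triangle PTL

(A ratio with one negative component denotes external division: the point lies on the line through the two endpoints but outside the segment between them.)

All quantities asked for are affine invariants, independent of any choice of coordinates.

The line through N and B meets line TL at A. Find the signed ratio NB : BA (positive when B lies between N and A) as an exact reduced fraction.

Assign L = (0, 0), T = (1, 0), N = (0, 1), M = (4, -1) — the answer is frame-independent, so this choice is without loss of generality.
1. R lies on line NT with NR:RT = 2:(-3) ⇒ R = (-2, 3)
2. P is where the line through L parallel to MT meets line RM ⇒ P = (5, -5/3)
3. B is the centroid of triangle PTL ⇒ B = (2, -5/9)
line NB meets TL at A = (9/7, 0)
B = N + t·(A−N) with t = 14/9, so NB:BA = 14/9:-5/9

NB:BA = -14/5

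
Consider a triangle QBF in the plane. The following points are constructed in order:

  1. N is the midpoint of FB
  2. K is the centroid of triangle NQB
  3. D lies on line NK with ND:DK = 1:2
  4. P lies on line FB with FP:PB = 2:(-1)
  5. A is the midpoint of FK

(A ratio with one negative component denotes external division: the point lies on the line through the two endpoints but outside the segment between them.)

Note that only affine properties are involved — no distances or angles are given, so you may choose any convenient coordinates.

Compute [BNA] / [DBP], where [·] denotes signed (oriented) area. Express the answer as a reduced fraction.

Choose coordinates Q = (0, 0), B = (1, 0), F = (0, 1).
1. N is the midpoint of FB ⇒ N = (1/2, 1/2)
2. K is the centroid of triangle NQB ⇒ K = (1/2, 1/6)
3. D lies on line NK with ND:DK = 1:2 ⇒ D = (1/2, 7/18)
4. P lies on line FB with FP:PB = 2:(-1) ⇒ P = (2, -1)
5. A is the midpoint of FK ⇒ A = (1/4, 7/12)
2·[BNA] = 1/12, 2·[DBP] = -1/9
[BNA]:[DBP] = 1/12:-1/9 = -3/4

[BNA]:[DBP] = -3/4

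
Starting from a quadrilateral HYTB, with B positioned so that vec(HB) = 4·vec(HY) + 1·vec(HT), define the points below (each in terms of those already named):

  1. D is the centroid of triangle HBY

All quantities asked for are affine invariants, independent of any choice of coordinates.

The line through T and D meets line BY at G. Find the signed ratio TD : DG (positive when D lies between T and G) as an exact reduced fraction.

TD:DG = 11

Work in coordinates with H = (0, 0), Y = (1, 0), T = (0, 1), B = (4, 1).
1. D is the centroid of triangle HBY ⇒ D = (5/3, 1/3)
line TD meets BY at G = (20/11, 3/11)
D = T + t·(G−T) with t = 11/12, so TD:DG = 11/12:1/12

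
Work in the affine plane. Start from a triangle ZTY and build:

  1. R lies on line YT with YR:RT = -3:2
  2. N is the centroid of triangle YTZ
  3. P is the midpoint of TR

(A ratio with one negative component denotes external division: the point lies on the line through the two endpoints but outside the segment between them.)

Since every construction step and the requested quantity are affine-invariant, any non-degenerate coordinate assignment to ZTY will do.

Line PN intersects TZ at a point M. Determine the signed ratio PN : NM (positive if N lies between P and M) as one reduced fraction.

Choose coordinates Z = (0, 0), T = (1, 0), Y = (0, 1).
1. R lies on line YT with YR:RT = -3:2 ⇒ R = (3, -2)
2. N is the centroid of triangle YTZ ⇒ N = (1/3, 1/3)
3. P is the midpoint of TR ⇒ P = (2, -1)
line PN meets TZ at M = (3/4, 0)
N = P + t·(M−P) with t = 4/3, so PN:NM = 4/3:-1/3

PN:NM = -4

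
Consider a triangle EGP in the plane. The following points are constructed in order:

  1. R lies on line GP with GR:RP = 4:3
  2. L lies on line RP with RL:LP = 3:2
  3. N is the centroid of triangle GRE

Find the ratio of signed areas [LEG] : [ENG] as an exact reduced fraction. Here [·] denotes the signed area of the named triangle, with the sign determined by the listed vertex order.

[LEG]:[ENG] = -87/20

Work in coordinates with E = (0, 0), G = (1, 0), P = (0, 1).
1. R lies on line GP with GR:RP = 4:3 ⇒ R = (3/7, 4/7)
2. L lies on line RP with RL:LP = 3:2 ⇒ L = (6/35, 29/35)
3. N is the centroid of triangle GRE ⇒ N = (10/21, 4/21)
2·[LEG] = 29/35, 2·[ENG] = -4/21
[LEG]:[ENG] = 29/35:-4/21 = -87/20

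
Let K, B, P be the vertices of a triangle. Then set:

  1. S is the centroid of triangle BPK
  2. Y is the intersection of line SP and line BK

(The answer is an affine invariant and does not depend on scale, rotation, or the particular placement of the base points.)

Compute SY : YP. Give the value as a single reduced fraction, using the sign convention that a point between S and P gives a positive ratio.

Work in coordinates with K = (0, 0), B = (1, 0), P = (0, 1).
1. S is the centroid of triangle BPK ⇒ S = (1/3, 1/3)
2. Y is the intersection of line SP and line BK ⇒ Y = (1/2, 0)
Y = S + t·(P−S) with t = -1/2, so SY:YP = t:(1−t) = -1/2:3/2

SY:YP = -1/3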